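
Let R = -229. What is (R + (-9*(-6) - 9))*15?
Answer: -2760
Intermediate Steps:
(R + (-9*(-6) - 9))*15 = (-229 + (-9*(-6) - 9))*15 = (-229 + (54 - 9))*15 = (-229 + 45)*15 = -184*15 = -2760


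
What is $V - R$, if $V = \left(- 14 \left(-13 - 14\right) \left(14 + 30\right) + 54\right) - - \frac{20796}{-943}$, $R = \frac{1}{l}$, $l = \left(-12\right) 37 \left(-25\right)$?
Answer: $\frac{174426531257}{10467300} \approx 16664.0$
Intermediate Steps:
$l = 11100$ ($l = \left(-444\right) \left(-25\right) = 11100$)
$R = \frac{1}{11100} \approx 9.009 \cdot 10^{-5}$
$V = \frac{15714102}{943}$ ($V = \left(- 14 \left(\left(-27\right) 44\right) + 54\right) - \left(-20796\right) \left(- \frac{1}{943}\right) = \left(\left(-14\right) \left(-1188\right) + 54\right) - \frac{20796}{943} = \left(16632 + 54\right) - \frac{20796}{943} = 16686 - \frac{20796}{943} = \frac{15714102}{943} \approx 16664.0$)
$V - R = \frac{15714102}{943} - \frac{1}{11100} = \frac{174426531257}{10467300}$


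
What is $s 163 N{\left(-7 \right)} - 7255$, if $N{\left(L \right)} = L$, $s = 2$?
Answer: $-9537$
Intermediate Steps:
$s 163 N{\left(-7 \right)} - 7255 = 2 \cdot 163 \left(-7\right) - 7255 = 326 \left(-7\right) - 7255 = -2282 - 7255 = -9537$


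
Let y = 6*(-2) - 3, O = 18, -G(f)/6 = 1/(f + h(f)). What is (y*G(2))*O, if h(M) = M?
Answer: 405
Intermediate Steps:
G(f) = -3/f (G(f) = -6/(f + f) = -6*1/(2*f) = -3/f)
y = -15 (y = -12 - 3 = -15)
(y*G(2))*O = -(-45)/2*18 = -15*(-3/2)*18 = (45/2)*18 = 405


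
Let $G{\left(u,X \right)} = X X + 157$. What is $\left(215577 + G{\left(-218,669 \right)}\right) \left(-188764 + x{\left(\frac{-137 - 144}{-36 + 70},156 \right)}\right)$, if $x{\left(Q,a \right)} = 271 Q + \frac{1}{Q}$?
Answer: $- \frac{1210414439907685}{9554} \approx -1.2669 \cdot 10^{11}$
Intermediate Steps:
$x{\left(Q,a \right)} = \frac{1}{Q} + 271 Q$
$G{\left(u,X \right)} = 157 + X^{2}$ ($G{\left(u,X \right)} = X^{2} + 157 = 157 + X^{2}$)
$\left(215577 + G{\left(-218,669 \right)}\right) \left(-188764 + x{\left(\frac{-137 - 144}{-36 + 70},156 \right)}\right) = \left(215577 + \left(157 + 669^{2}\right)\right) \left(-188764 + \left(\frac{1}{\left(-137 - 144\right) \frac{1}{-36 + 70}} + 271 \frac{-137 - 144}{-36 + 70}\right)\right) = \left(215577 + \left(157 + 447561\right)\right) \left(-188764 + \left(\frac{1}{\left(-281\right) \frac{1}{34}} + 271 \left(- \frac{281}{34}\right)\right)\right) = \left(215577 + 447718\right) \left(-188764 + \left(\frac{1}{\left(-281\right) \frac{1}{34}} + 271 \left(\left(-281\right) \frac{1}{34}\right)\right)\right) = 663295 \left(-188764 + \left(\frac{1}{- \frac{281}{34}} + 271 \left(- \frac{281}{34}\right)\right)\right) = 663295 \left(-188764 - \frac{21399587}{9554}\right) = 663295 \left(- \frac{1824850843}{9554}\right) = - \frac{1210414439907685}{9554}$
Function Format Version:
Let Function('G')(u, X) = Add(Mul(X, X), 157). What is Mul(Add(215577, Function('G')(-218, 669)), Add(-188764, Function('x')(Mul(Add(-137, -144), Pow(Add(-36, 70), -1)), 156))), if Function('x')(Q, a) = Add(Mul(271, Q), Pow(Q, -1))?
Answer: Rational(-1210414439907685, 9554) ≈ -1.2669e+11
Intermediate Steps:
Function('x')(Q, a) = Add(Pow(Q, -1), Mul(271, Q))
Function('G')(u, X) = Add(157, Pow(X, 2)) (Function('G')(u, X) = Add(Pow(X, 2), 157) = Add(157, Pow(X, 2)))
Mul(Add(215577, Function('G')(-218, 669)), Add(-188764, Function('x')(Mul(Add(-137, -144), Pow(Add(-36, 70), -1)), 156))) = Mul(Add(215577, Add(157, Pow(669, 2))), Add(-188764, Add(Pow(Mul(Add(-137, -144), Pow(Add(-36, 70), -1)), -1), Mul(271, Mul(Add(-137, -144), Pow(Add(-36, 70), -1)))))) = Mul(Add(215577, Add(157, 447561)), Add(-188764, Add(Pow(Mul(-281, Pow(34, -1)), -1), Mul(271, Mul(-281, Pow(34, -1)))))) = Mul(Add(215577, 447718), Add(-188764, Add(Pow(Mul(-281, Rational(1, 34)), -1), Mul(271, Mul(-281, Rational(1, 34)))))) = Mul(663295, Add(-188764, Add(Pow(Rational(-281, 34), -1), Mul(271, Rational(-281, 34))))) = Mul(663295, Add(-188764, Add(Rational(-34, 281), Rational(-76151, 34)))) = Mul(663295, Add(-188764, Rational(-21399587, 9554))) = Mul(663295, Rational(-1824850843, 9554)) = Rational(-1210414439907685, 9554)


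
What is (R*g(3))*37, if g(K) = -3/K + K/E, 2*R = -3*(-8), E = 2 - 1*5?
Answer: -888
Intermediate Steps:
E = -3 (E = 2 - 5 = -3)
R = 12 (R = (-3*(-8))/2 = (½)*24 = 12)
g(K) = -3/K - K/3 (g(K) = -3/K + K/(-3) = -3/K + K*(-⅓) = -3/K - K/3)
(R*g(3))*37 = (12*(-3/3 - ⅓*3))*37 = (12*(-3*⅓ - 1))*37 = (12*(-1 - 1))*37 = (12*(-2))*37 = -24*37 = -888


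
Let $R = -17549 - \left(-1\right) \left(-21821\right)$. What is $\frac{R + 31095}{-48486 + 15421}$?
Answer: $\frac{1655}{6613} \approx 0.25026$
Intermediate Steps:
$R = -39370$ ($R = -17549 - 21821 = -39370$)
$\frac{R + 31095}{-48486 + 15421} = \frac{-39370 + 31095}{-48486 + 15421} = - \frac{8275}{-33065} = \left(-8275\right) \left(- \frac{1}{33065}\right) = \frac{1655}{6613}$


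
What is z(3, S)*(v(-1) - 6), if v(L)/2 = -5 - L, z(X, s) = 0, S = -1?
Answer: 0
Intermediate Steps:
v(L) = -10 - 2*L (v(L) = 2*(-5 - L) = -10 - 2*L)
z(3, S)*(v(-1) - 6) = 0*((-10 - 2*(-1)) - 6) = 0*((-10 + 2) - 6) = 0*(-8 - 6) = 0*(-14) = 0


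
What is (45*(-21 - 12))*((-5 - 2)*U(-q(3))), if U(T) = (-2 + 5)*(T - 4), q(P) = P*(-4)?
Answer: 249480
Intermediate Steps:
q(P) = -4*P
U(T) = -12 + 3*T (U(T) = 3*(-4 + T) = -12 + 3*T)
(45*(-21 - 12))*((-5 - 2)*U(-q(3))) = (45*(-21 - 12))*((-5 - 2)*(-12 + 3*(-(-4)*3))) = (45*(-33))*(-7*(-12 + 3*(-1*(-12)))) = -(-10395)*(-12 + 3*12) = -(-10395)*(-12 + 36) = -(-10395)*24 = -1485*(-168) = 249480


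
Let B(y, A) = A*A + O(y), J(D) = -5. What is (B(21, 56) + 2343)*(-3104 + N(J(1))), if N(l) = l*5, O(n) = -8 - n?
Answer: -17053050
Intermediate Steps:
N(l) = 5*l
B(y, A) = -8 + A² - y (B(y, A) = A*A + (-8 - y) = A² + (-8 - y) = -8 + A² - y)
(B(21, 56) + 2343)*(-3104 + N(J(1))) = ((-8 + 56² - 1*21) + 2343)*(-3104 + 5*(-5)) = ((-8 + 3136 - 21) + 2343)*(-3104 - 25) = (3107 + 2343)*(-3129) = 5450*(-3129) = -17053050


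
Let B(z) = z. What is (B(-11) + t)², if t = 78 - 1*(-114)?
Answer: 32761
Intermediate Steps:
t = 192 (t = 78 + 114 = 192)
(B(-11) + t)² = (-11 + 192)² = 181² = 32761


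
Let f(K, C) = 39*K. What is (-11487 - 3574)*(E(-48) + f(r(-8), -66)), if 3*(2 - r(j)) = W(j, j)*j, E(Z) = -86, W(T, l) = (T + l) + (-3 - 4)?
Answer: 36146400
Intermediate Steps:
W(T, l) = -7 + T + l (W(T, l) = (T + l) - 7 = -7 + T + l)
r(j) = 2 - j*(-7 + 2*j)/3 (r(j) = 2 - (-7 + j + j)*j/3 = 2 - (-7 + 2*j)*j/3 = 2 - j*(-7 + 2*j)/3)
(-11487 - 3574)*(E(-48) + f(r(-8), -66)) = (-11487 - 3574)*(-86 + 39*(2 - ⅓*(-8)*(-7 + 2*(-8)))) = -15061*(-86 + 39*(2 - ⅓*(-8)*(-7 - 16))) = -15061*(-86 + 39*(2 - ⅓*(-8)*(-23))) = -15061*(-86 + 39*(2 - 184/3)) = -15061*(-86 + 39*(-178/3)) = -15061*(-86 - 2314) = -15061*(-2400) = 36146400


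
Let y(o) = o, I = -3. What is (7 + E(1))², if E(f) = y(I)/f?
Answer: 16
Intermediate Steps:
E(f) = -3/f
(7 + E(1))² = (7 - 3/1)² = (7 - 3*1)² = (7 - 3)² = 4² = 16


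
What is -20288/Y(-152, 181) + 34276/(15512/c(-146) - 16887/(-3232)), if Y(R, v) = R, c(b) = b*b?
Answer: 11476591200216/1947965861 ≈ 5891.6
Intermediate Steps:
c(b) = b**2
-20288/Y(-152, 181) + 34276/(15512/c(-146) - 16887/(-3232)) = -20288/(-152) + 34276/(15512/((-146)**2) - 16887/(-3232)) = -20288*(-1/152) + 34276/(15512/21316 - 16887*(-1/3232)) = 2536/19 + 34276/(15512*(1/21316) + 16887/3232) = 2536/19 + 34276/(3878/5329 + 16887/3232) = 2536/19 + 34276/(102524519/17223328) = 2536/19 + 34276*(17223328/102524519) = 2536/19 + 590346790528/102524519 = 11476591200216/1947965861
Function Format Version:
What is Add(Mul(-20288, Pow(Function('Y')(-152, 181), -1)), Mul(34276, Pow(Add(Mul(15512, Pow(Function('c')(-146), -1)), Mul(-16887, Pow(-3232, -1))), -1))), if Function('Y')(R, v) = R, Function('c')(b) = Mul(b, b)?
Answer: Rational(11476591200216, 1947965861) ≈ 5891.6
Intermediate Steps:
Function('c')(b) = Pow(b, 2)
Add(Mul(-20288, Pow(Function('Y')(-152, 181), -1)), Mul(34276, Pow(Add(Mul(15512, Pow(Function('c')(-146), -1)), Mul(-16887, Pow(-3232, -1))), -1))) = Add(Mul(-20288, Pow(-152, -1)), Mul(34276, Pow(Add(Mul(15512, Pow(Pow(-146, 2), -1)), Mul(-16887, Pow(-3232, -1))), -1))) = Add(Mul(-20288, Rational(-1, 152)), Mul(34276, Pow(Add(Mul(15512, Pow(21316, -1)), Mul(-16887, Rational(-1, 3232))), -1))) = Add(Rational(2536, 19), Mul(34276, Pow(Add(Mul(15512, Rational(1, 21316)), Rational(16887, 3232)), -1))) = Add(Rational(2536, 19), Mul(34276, Pow(Add(Rational(3878, 5329), Rational(16887, 3232)), -1))) = Add(Rational(2536, 19), Mul(34276, Pow(Rational(102524519, 17223328), -1))) = Add(Rational(2536, 19), Mul(34276, Rational(17223328, 102524519))) = Add(Rational(2536, 19), Rational(590346790528, 102524519)) = Rational(11476591200216, 1947965861)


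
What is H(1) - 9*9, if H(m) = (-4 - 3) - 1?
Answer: -89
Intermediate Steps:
H(m) = -8 (H(m) = -7 - 1 = -8)
H(1) - 9*9 = -8 - 9*9 = -8 - 81 = -89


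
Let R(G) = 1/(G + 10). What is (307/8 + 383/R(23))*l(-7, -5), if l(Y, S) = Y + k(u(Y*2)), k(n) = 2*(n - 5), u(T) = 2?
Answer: -1318447/8 ≈ -1.6481e+5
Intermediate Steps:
k(n) = -10 + 2*n (k(n) = 2*(-5 + n) = -10 + 2*n)
l(Y, S) = -6 + Y (l(Y, S) = Y + (-10 + 2*2) = Y + (-10 + 4) = Y - 6 = -6 + Y)
R(G) = 1/(10 + G)
(307/8 + 383/R(23))*l(-7, -5) = (307/8 + 383/(1/(10 + 23)))*(-6 - 7) = (307*(⅛) + 383/(1/33))*(-13) = (307/8 + 383/(1/33))*(-13) = (307/8 + 383*33)*(-13) = (307/8 + 12639)*(-13) = (101419/8)*(-13) = -1318447/8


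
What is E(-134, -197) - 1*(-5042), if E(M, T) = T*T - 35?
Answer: 43816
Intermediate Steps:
E(M, T) = -35 + T² (E(M, T) = T² - 35 = -35 + T²)
E(-134, -197) - 1*(-5042) = (-35 + (-197)²) - 1*(-5042) = (-35 + 38809) + 5042 = 38774 + 5042 = 43816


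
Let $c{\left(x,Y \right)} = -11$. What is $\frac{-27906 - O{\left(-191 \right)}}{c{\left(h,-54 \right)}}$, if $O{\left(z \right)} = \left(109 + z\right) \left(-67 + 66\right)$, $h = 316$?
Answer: $\frac{27988}{11} \approx 2544.4$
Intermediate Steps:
$O{\left(z \right)} = -109 - z$ ($O{\left(z \right)} = \left(109 + z\right) \left(-1\right) = -109 - z$)
$\frac{-27906 - O{\left(-191 \right)}}{c{\left(h,-54 \right)}} = \frac{-27906 - \left(-109 - -191\right)}{-11} = \left(-27906 - \left(-109 + 191\right)\right) \left(- \frac{1}{11}\right) = \left(-27906 - 82\right) \left(- \frac{1}{11}\right) = \left(-27988\right) \left(- \frac{1}{11}\right) = \frac{27988}{11}$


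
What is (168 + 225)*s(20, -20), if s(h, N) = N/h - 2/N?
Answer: -3537/10 ≈ -353.70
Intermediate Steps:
s(h, N) = -2/N + N/h
(168 + 225)*s(20, -20) = (168 + 225)*(-2/(-20) - 20/20) = 393*(-2*(-1/20) - 20*1/20) = 393*(⅒ - 1) = 393*(-9/10) = -3537/10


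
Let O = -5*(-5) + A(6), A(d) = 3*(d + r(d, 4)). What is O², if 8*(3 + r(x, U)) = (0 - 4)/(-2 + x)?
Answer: 72361/64 ≈ 1130.6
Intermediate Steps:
r(x, U) = -3 - 1/(2*(-2 + x)) (r(x, U) = -3 + ((0 - 4)/(-2 + x))/8 = -3 + (-4/(-2 + x))/8 = -3 - 1/(2*(-2 + x)))
A(d) = 3*d + 3*(11 - 6*d)/(2*(-2 + d)) (A(d) = 3*(d + (11 - 6*d)/(2*(-2 + d))) = 3*d + 3*(11 - 6*d)/(2*(-2 + d)))
O = 269/8 (O = -5*(-5) + 3*(11 - 10*6 + 2*6²)/(2*(-2 + 6)) = 25 + (3/2)*(11 - 60 + 2*36)/4 = 25 + (3/2)*(¼)*(11 - 60 + 72) = 25 + (3/2)*(¼)*23 = 25 + 69/8 = 269/8 ≈ 33.625)
O² = (269/8)² = 72361/64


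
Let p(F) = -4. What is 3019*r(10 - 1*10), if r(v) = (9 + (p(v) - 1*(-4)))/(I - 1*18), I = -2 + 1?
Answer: -27171/19 ≈ -1430.1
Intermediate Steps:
I = -1
r(v) = -9/19 (r(v) = (9 + (-4 - 1*(-4)))/(-1 - 1*18) = (9 + (-4 + 4))/(-1 - 18) = (9 + 0)/(-19) = 9*(-1/19) = -9/19)
3019*r(10 - 1*10) = 3019*(-9/19) = -27171/19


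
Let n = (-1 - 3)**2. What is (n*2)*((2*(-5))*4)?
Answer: -1280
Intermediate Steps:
n = 16 (n = (-4)**2 = 16)
(n*2)*((2*(-5))*4) = (16*2)*((2*(-5))*4) = 32*(-10*4) = 32*(-40) = -1280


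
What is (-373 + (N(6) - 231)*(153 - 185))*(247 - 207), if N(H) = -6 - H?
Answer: 296120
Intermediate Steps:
(-373 + (N(6) - 231)*(153 - 185))*(247 - 207) = (-373 + ((-6 - 1*6) - 231)*(153 - 185))*(247 - 207) = (-373 + ((-6 - 6) - 231)*(-32))*40 = (-373 + (-12 - 231)*(-32))*40 = (-373 - 243*(-32))*40 = (-373 + 7776)*40 = 7403*40 = 296120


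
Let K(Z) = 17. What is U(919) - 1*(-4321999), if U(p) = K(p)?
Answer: 4322016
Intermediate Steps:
U(p) = 17
U(919) - 1*(-4321999) = 17 - 1*(-4321999) = 17 + 4321999 = 4322016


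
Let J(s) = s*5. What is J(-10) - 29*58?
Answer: -1732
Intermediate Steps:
J(s) = 5*s
J(-10) - 29*58 = 5*(-10) - 29*58 = -50 - 1682 = -1732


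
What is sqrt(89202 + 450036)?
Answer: sqrt(539238) ≈ 734.33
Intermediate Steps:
sqrt(89202 + 450036) = sqrt(539238)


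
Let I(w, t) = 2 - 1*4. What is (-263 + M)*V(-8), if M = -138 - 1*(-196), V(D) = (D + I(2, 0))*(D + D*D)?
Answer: 114800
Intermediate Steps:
I(w, t) = -2 (I(w, t) = 2 - 4 = -2)
V(D) = (-2 + D)*(D + D²) (V(D) = (D - 2)*(D + D*D) = (-2 + D)*(D + D²))
M = 58 (M = -138 + 196 = 58)
(-263 + M)*V(-8) = (-263 + 58)*(-8*(-2 + (-8)² - 1*(-8))) = -(-1640)*(-2 + 64 + 8) = -(-1640)*70 = -205*(-560) = 114800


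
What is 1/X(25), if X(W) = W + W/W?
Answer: 1/26 ≈ 0.038462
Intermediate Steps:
X(W) = 1 + W (X(W) = W + 1 = 1 + W)
1/X(25) = 1/(1 + 25) = 1/26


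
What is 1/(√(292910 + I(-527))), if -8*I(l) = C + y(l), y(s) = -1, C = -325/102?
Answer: 4*√12189764337/239014987 ≈ 0.0018477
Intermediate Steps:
C = -325/102 (C = -325*1/102 = -325/102 ≈ -3.1863)
I(l) = 427/816 (I(l) = -(-325/102 - 1)/8 = -⅛*(-427/102) = 427/816)
1/(√(292910 + I(-527))) = 1/(√(292910 + 427/816)) = 1/(√(239014987/816)) = 1/(√12189764337/204) = 4*√12189764337/239014987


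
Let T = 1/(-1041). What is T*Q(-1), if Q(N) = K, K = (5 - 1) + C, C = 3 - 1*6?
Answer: -1/1041 ≈ -0.00096061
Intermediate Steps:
C = -3 (C = 3 - 6 = -3)
T = -1/1041 ≈ -0.00096061
K = 1 (K = (5 - 1) - 3 = 4 - 3 = 1)
Q(N) = 1
T*Q(-1) = -1/1041*1 = -1/1041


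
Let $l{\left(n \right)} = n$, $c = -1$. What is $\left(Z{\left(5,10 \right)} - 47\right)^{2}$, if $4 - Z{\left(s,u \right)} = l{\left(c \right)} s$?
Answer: $1444$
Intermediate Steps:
$Z{\left(s,u \right)} = 4 + s$ ($Z{\left(s,u \right)} = 4 - - s = 4 + s$)
$\left(Z{\left(5,10 \right)} - 47\right)^{2} = \left(\left(4 + 5\right) - 47\right)^{2} = \left(9 - 47\right)^{2} = \left(-38\right)^{2} = 1444$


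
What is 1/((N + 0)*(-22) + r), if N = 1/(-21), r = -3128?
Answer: -21/65666 ≈ -0.00031980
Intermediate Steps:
N = -1/21 ≈ -0.047619
1/((N + 0)*(-22) + r) = 1/((-1/21 + 0)*(-22) - 3128) = 1/(-1/21*(-22) - 3128) = 1/(22/21 - 3128) = 1/(-65666/21) = -21/65666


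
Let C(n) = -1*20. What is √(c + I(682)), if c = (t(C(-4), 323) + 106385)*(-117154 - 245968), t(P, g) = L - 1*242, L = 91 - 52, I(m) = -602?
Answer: I*√38557020806 ≈ 1.9636e+5*I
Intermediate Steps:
L = 39
C(n) = -20
t(P, g) = -203 (t(P, g) = 39 - 1*242 = 39 - 242 = -203)
c = -38557020204 (c = (-203 + 106385)*(-117154 - 245968) = 106182*(-363122) = -38557020204)
√(c + I(682)) = √(-38557020204 - 602) = √(-38557020806) = I*√38557020806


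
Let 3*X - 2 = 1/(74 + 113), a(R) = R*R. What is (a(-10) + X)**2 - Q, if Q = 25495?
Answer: -537154030/34969 ≈ -15361.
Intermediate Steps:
a(R) = R**2
X = 125/187 (X = 2/3 + 1/(3*(74 + 113)) = 2/3 + (1/3)/187 = 2/3 + (1/3)*(1/187) = 2/3 + 1/561 = 125/187 ≈ 0.66845)
(a(-10) + X)**2 - Q = ((-10)**2 + 125/187)**2 - 1*25495 = (100 + 125/187)**2 - 25495 = (18825/187)**2 - 25495 = 354380625/34969 - 25495 = -537154030/34969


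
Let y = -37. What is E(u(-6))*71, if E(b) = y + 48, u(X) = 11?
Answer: 781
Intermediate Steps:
E(b) = 11 (E(b) = -37 + 48 = 11)
E(u(-6))*71 = 11*71 = 781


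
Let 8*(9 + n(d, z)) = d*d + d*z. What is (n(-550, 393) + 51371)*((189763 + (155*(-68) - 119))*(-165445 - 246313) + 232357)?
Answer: -18335268124551925/4 ≈ -4.5838e+15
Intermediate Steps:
n(d, z) = -9 + d²/8 + d*z/8 (n(d, z) = -9 + (d*d + d*z)/8 = -9 + (d² + d*z)/8 = -9 + (d²/8 + d*z/8) = -9 + d²/8 + d*z/8)
(n(-550, 393) + 51371)*((189763 + (155*(-68) - 119))*(-165445 - 246313) + 232357) = ((-9 + (⅛)*(-550)² + (⅛)*(-550)*393) + 51371)*((189763 + (155*(-68) - 119))*(-165445 - 246313) + 232357) = ((-9 + (⅛)*302500 - 108075/4) + 51371)*((189763 + (-10540 - 119))*(-411758) + 232357) = ((-9 + 75625/2 - 108075/4) + 51371)*((189763 - 10659)*(-411758) + 232357) = (43139/4 + 51371)*(179104*(-411758) + 232357) = 248623*(-73747504832 + 232357)/4 = (248623/4)*(-73747272475) = -18335268124551925/4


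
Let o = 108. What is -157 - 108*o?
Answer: -11821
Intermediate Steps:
-157 - 108*o = -157 - 108*108 = -157 - 11664 = -11821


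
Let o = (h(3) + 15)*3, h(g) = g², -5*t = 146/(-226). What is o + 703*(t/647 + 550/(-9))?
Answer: -141104499239/3289995 ≈ -42889.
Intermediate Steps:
t = 73/565 (t = -146/(5*(-226)) = -146*(-1)/(5*226) = -⅕*(-73/113) = 73/565 ≈ 0.12920)
o = 72 (o = (3² + 15)*3 = (9 + 15)*3 = 24*3 = 72)
o + 703*(t/647 + 550/(-9)) = 72 + 703*((73/565)/647 + 550/(-9)) = 72 + 703*((73/565)*(1/647) + 550*(-⅑)) = 72 + 703*(73/365555 - 550/9) = 72 + 703*(-201054593/3289995) = 72 - 141341378879/3289995 = -141104499239/3289995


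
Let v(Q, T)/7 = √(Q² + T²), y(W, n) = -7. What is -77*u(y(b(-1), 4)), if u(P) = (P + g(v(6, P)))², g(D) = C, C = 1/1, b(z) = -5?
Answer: -2772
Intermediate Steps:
C = 1
v(Q, T) = 7*√(Q² + T²)
g(D) = 1
u(P) = (1 + P)² (u(P) = (P + 1)² = (1 + P)²)
-77*u(y(b(-1), 4)) = -77*(1 - 7)² = -77*(-6)² = -77*36 = -2772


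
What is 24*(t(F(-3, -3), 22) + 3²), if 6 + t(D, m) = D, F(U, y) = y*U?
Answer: 288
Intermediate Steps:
F(U, y) = U*y
t(D, m) = -6 + D
24*(t(F(-3, -3), 22) + 3²) = 24*((-6 - 3*(-3)) + 3²) = 24*((-6 + 9) + 9) = 24*(3 + 9) = 24*12 = 288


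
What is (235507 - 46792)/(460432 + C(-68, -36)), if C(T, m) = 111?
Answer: 188715/460543 ≈ 0.40977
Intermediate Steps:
(235507 - 46792)/(460432 + C(-68, -36)) = (235507 - 46792)/(460432 + 111) = 188715/460543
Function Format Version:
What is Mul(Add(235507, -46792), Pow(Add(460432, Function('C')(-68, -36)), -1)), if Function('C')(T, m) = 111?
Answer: Rational(188715, 460543) ≈ 0.40977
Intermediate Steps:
Mul(Add(235507, -46792), Pow(Add(460432, Function('C')(-68, -36)), -1)) = Mul(Add(235507, -46792), Pow(Add(460432, 111), -1)) = Mul(188715, Pow(460543, -1)) = Mul(188715, Rational(1, 460543)) = Rational(188715, 460543)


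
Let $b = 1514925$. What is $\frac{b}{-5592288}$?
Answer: $- \frac{504975}{1864096} \approx -0.2709$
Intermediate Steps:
$\frac{b}{-5592288} = \frac{1514925}{-5592288} = 1514925 \left(- \frac{1}{5592288}\right) = - \frac{504975}{1864096}$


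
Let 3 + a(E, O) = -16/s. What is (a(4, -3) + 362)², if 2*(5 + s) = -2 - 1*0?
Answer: 1177225/9 ≈ 1.3080e+5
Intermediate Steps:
s = -6 (s = -5 + (-2 - 1*0)/2 = -5 + (-2 + 0)/2 = -5 + (½)*(-2) = -5 - 1 = -6)
a(E, O) = -⅓ (a(E, O) = -3 - 16/(-6) = -3 - 16*(-⅙) = -3 + 8/3 = -⅓)
(a(4, -3) + 362)² = (-⅓ + 362)² = (1085/3)² = 1177225/9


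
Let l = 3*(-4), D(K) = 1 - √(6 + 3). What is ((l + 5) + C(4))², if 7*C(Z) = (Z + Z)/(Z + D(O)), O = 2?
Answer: 2025/49 ≈ 41.327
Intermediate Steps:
D(K) = -2 (D(K) = 1 - √9 = 1 - 1*3 = 1 - 3 = -2)
l = -12
C(Z) = 2*Z/(7*(-2 + Z)) (C(Z) = ((Z + Z)/(Z - 2))/7 = ((2*Z)/(-2 + Z))/7 = (2*Z/(-2 + Z))/7 = 2*Z/(7*(-2 + Z)))
((l + 5) + C(4))² = ((-12 + 5) + (2/7)*4/(-2 + 4))² = (-7 + (2/7)*4/2)² = (-7 + (2/7)*4*(½))² = (-7 + 4/7)² = (-45/7)² = 2025/49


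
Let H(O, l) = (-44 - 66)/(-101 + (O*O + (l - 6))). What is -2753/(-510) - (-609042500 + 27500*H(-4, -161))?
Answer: 6522716670313/10710 ≈ 6.0903e+8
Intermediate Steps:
H(O, l) = -110/(-107 + l + O²) (H(O, l) = -110/(-101 + (O² + (-6 + l))) = -110/(-101 + (-6 + l + O²)) = -110/(-107 + l + O²))
-2753/(-510) - (-609042500 + 27500*H(-4, -161)) = -2753/(-510) - (-609042500 - 3025000/(-107 - 161 + (-4)²)) = -2753*(-1/510) - (-609042500 - 3025000/(-107 - 161 + 16)) = 2753/510 - 27500/(1/(-110/(-252) - 22147)) = 2753/510 - 27500/(1/(-110*(-1/252) - 22147)) = 2753/510 - 27500/(1/(55/126 - 22147)) = 2753/510 - 27500/(1/(-2790467/126)) = 2753/510 - 27500/(-126/2790467) = 2753/510 - 27500*(-2790467/126) = 2753/510 + 38368921250/63 = 6522716670313/10710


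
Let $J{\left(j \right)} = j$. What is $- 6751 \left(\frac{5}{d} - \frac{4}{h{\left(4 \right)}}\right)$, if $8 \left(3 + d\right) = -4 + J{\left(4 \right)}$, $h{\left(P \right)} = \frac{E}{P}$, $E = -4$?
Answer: $- \frac{47257}{3} \approx -15752.0$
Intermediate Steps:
$h{\left(P \right)} = - \frac{4}{P}$
$d = -3$ ($d = -3 + \frac{-4 + 4}{8} = -3 + \frac{1}{8} \cdot 0 = -3 + 0 = -3$)
$- 6751 \left(\frac{5}{d} - \frac{4}{h{\left(4 \right)}}\right) = - 6751 \left(\frac{5}{-3} - \frac{4}{\left(-4\right) \frac{1}{4}}\right) = - 6751 \left(5 \left(- \frac{1}{3}\right) - \frac{4}{\left(-4\right) \frac{1}{4}}\right) = - 6751 \left(- \frac{5}{3} - \frac{4}{-1}\right) = - 6751 \left(- \frac{5}{3} - -4\right) = - 6751 \left(- \frac{5}{3} + 4\right) = \left(-6751\right) \frac{7}{3} = - \frac{47257}{3}$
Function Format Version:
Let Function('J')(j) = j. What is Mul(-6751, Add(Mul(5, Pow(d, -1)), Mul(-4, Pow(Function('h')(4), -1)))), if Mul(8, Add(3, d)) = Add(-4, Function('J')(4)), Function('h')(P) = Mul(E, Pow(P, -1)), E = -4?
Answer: Rational(-47257, 3) ≈ -15752.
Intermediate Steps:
Function('h')(P) = Mul(-4, Pow(P, -1))
d = -3 (d = Add(-3, Mul(Rational(1, 8), Add(-4, 4))) = Add(-3, Mul(Rational(1, 8), 0)) = Add(-3, 0) = -3)
Mul(-6751, Add(Mul(5, Pow(d, -1)), Mul(-4, Pow(Function('h')(4), -1)))) = Mul(-6751, Add(Mul(5, Pow(-3, -1)), Mul(-4, Pow(Mul(-4, Pow(4, -1)), -1)))) = Mul(-6751, Add(Mul(5, Rational(-1, 3)), Mul(-4, Pow(Mul(-4, Rational(1, 4)), -1)))) = Mul(-6751, Add(Rational(-5, 3), Mul(-4, Pow(-1, -1)))) = Mul(-6751, Add(Rational(-5, 3), Mul(-4, -1))) = Mul(-6751, Add(Rational(-5, 3), 4)) = Mul(-6751, Rational(7, 3)) = Rational(-47257, 3)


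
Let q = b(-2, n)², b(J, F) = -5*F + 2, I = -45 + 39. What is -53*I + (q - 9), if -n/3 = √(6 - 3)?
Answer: 988 + 60*√3 ≈ 1091.9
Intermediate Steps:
I = -6
n = -3*√3 (n = -3*√(6 - 3) = -3*√3 ≈ -5.1962)
b(J, F) = 2 - 5*F
q = (2 + 15*√3)² (q = (2 - (-15)*√3)² = (2 + 15*√3)² ≈ 782.92)
-53*I + (q - 9) = -53*(-6) + ((679 + 60*√3) - 9) = 318 + (670 + 60*√3) = 988 + 60*√3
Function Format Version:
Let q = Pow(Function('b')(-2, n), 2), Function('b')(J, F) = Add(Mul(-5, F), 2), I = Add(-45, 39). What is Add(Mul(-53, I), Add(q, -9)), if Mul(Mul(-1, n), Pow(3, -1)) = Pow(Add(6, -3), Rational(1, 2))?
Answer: Add(988, Mul(60, Pow(3, Rational(1, 2)))) ≈ 1091.9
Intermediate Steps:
I = -6
n = Mul(-3, Pow(3, Rational(1, 2))) (n = Mul(-3, Pow(Add(6, -3), Rational(1, 2))) = Mul(-3, Pow(3, Rational(1, 2))) ≈ -5.1962)
Function('b')(J, F) = Add(2, Mul(-5, F))
q = Pow(Add(2, Mul(15, Pow(3, Rational(1, 2)))), 2) (q = Pow(Add(2, Mul(-5, Mul(-3, Pow(3, Rational(1, 2))))), 2) = Pow(Add(2, Mul(15, Pow(3, Rational(1, 2)))), 2) ≈ 782.92)
Add(Mul(-53, I), Add(q, -9)) = Add(Mul(-53, -6), Add(Add(679, Mul(60, Pow(3, Rational(1, 2)))), -9)) = Add(318, Add(670, Mul(60, Pow(3, Rational(1, 2))))) = Add(988, Mul(60, Pow(3, Rational(1, 2))))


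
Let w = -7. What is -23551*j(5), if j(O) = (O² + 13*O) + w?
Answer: -1954733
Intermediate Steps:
j(O) = -7 + O² + 13*O (j(O) = (O² + 13*O) - 7 = -7 + O² + 13*O)
-23551*j(5) = -23551*(-7 + 5² + 13*5) = -23551*(-7 + 25 + 65) = -23551*83 = -1954733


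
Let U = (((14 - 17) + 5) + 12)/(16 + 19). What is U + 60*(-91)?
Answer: -27298/5 ≈ -5459.6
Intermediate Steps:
U = ⅖ (U = ((-3 + 5) + 12)/35 = (2 + 12)*(1/35) = 14*(1/35) = ⅖ ≈ 0.40000)
U + 60*(-91) = ⅖ + 60*(-91) = ⅖ - 5460 = -27298/5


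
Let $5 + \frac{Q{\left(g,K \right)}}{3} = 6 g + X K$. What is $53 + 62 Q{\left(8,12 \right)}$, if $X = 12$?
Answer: $34835$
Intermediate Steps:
$Q{\left(g,K \right)} = -15 + 18 g + 36 K$ ($Q{\left(g,K \right)} = -15 + 3 \left(6 g + 12 K\right) = -15 + \left(18 g + 36 K\right) = -15 + 18 g + 36 K$)
$53 + 62 Q{\left(8,12 \right)} = 53 + 62 \left(-15 + 18 \cdot 8 + 36 \cdot 12\right) = 53 + 62 \left(-15 + 144 + 432\right) = 53 + 62 \cdot 561 = 53 + 34782 = 34835$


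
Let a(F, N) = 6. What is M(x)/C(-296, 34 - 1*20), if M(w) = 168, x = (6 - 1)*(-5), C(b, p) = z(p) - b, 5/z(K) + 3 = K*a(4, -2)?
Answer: 13608/23981 ≈ 0.56745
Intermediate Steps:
z(K) = 5/(-3 + 6*K) (z(K) = 5/(-3 + K*6) = 5/(-3 + 6*K))
C(b, p) = -b + 5/(3*(-1 + 2*p)) (C(b, p) = 5/(3*(-1 + 2*p)) - b = -b + 5/(3*(-1 + 2*p)))
x = -25 (x = 5*(-5) = -25)
M(x)/C(-296, 34 - 1*20) = 168/(-1*(-296) + 5/(-3 + 6*(34 - 1*20))) = 168/(296 + 5/(-3 + 6*(34 - 20))) = 168/(296 + 5/(-3 + 6*14)) = 168/(296 + 5/(-3 + 84)) = 168/(296 + 5/81) = 168/(23981/81) = 168*(81/23981) = 13608/23981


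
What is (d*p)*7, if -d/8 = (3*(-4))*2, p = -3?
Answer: -4032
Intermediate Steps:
d = 192 (d = -8*3*(-4)*2 = -(-96)*2 = -8*(-24) = 192)
(d*p)*7 = (192*(-3))*7 = -576*7 = -4032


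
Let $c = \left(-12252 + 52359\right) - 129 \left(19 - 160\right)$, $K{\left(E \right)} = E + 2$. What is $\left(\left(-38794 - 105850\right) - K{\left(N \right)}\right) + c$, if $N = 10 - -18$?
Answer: $-86378$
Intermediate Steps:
$N = 28$ ($N = 10 + 18 = 28$)
$K{\left(E \right)} = 2 + E$
$c = 58296$ ($c = 40107 - -18189 = 40107 + 18189 = 58296$)
$\left(\left(-38794 - 105850\right) - K{\left(N \right)}\right) + c = \left(\left(-38794 - 105850\right) - \left(2 + 28\right)\right) + 58296 = \left(-144644 - 30\right) + 58296 = -144674 + 58296 = -86378$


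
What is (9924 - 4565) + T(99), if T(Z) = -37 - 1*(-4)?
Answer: 5326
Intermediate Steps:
T(Z) = -33 (T(Z) = -37 + 4 = -33)
(9924 - 4565) + T(99) = (9924 - 4565) - 33 = 5359 - 33 = 5326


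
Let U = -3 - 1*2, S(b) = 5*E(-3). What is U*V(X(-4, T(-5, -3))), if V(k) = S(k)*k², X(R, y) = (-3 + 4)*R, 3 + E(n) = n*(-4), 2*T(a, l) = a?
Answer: -3600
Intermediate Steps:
T(a, l) = a/2
E(n) = -3 - 4*n (E(n) = -3 + n*(-4) = -3 - 4*n)
S(b) = 45 (S(b) = 5*(-3 - 4*(-3)) = 5*(-3 + 12) = 5*9 = 45)
X(R, y) = R (X(R, y) = 1*R = R)
U = -5 (U = -3 - 2 = -5)
V(k) = 45*k²
U*V(X(-4, T(-5, -3))) = -225*(-4)² = -225*16 = -5*720 = -3600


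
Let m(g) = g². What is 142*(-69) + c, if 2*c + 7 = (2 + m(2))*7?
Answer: -19561/2 ≈ -9780.5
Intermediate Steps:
c = 35/2 (c = -7/2 + ((2 + 2²)*7)/2 = -7/2 + ((2 + 4)*7)/2 = -7/2 + (6*7)/2 = -7/2 + (½)*42 = -7/2 + 21 = 35/2 ≈ 17.500)
142*(-69) + c = 142*(-69) + 35/2 = -9798 + 35/2 = -19561/2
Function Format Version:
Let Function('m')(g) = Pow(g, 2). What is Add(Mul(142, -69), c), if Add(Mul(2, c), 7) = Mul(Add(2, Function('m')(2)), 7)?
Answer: Rational(-19561, 2) ≈ -9780.5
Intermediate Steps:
c = Rational(35, 2) (c = Add(Rational(-7, 2), Mul(Rational(1, 2), Mul(Add(2, Pow(2, 2)), 7))) = Add(Rational(-7, 2), Mul(Rational(1, 2), Mul(Add(2, 4), 7))) = Add(Rational(-7, 2), Mul(Rational(1, 2), Mul(6, 7))) = Add(Rational(-7, 2), Mul(Rational(1, 2), 42)) = Add(Rational(-7, 2), 21) = Rational(35, 2) ≈ 17.500)
Add(Mul(142, -69), c) = Add(Mul(142, -69), Rational(35, 2)) = Add(-9798, Rational(35, 2)) = Rational(-19561, 2)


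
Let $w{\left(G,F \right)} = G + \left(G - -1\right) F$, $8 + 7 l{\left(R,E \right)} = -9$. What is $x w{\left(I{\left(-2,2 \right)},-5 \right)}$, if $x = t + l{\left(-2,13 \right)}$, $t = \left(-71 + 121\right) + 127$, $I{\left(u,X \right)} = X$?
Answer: $- \frac{15886}{7} \approx -2269.4$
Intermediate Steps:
$l{\left(R,E \right)} = - \frac{17}{7}$ ($l{\left(R,E \right)} = - \frac{8}{7} + \frac{1}{7} \left(-9\right) = - \frac{8}{7} - \frac{9}{7} = - \frac{17}{7}$)
$t = 177$ ($t = 50 + 127 = 177$)
$w{\left(G,F \right)} = G + F \left(1 + G\right)$ ($w{\left(G,F \right)} = G + \left(G + 1\right) F = G + \left(1 + G\right) F = G + F \left(1 + G\right)$)
$x = \frac{1222}{7}$ ($x = 177 - \frac{17}{7} = \frac{1222}{7} \approx 174.57$)
$x w{\left(I{\left(-2,2 \right)},-5 \right)} = \frac{1222 \left(-5 + 2 - 10\right)}{7} = \frac{1222}{7} \left(-13\right) = - \frac{15886}{7}$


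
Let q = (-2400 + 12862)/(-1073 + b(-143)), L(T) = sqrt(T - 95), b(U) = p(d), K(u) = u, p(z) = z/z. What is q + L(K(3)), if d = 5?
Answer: -5231/536 + 2*I*sqrt(23) ≈ -9.7593 + 9.5917*I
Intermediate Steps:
p(z) = 1
b(U) = 1
L(T) = sqrt(-95 + T)
q = -5231/536 (q = (-2400 + 12862)/(-1073 + 1) = 10462/(-1072) = 10462*(-1/1072) = -5231/536 ≈ -9.7593)
q + L(K(3)) = -5231/536 + sqrt(-95 + 3) = -5231/536 + sqrt(-92) = -5231/536 + 2*I*sqrt(23)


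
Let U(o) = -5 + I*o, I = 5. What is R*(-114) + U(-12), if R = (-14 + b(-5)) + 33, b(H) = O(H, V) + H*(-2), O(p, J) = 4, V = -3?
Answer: -3827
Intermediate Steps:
b(H) = 4 - 2*H (b(H) = 4 + H*(-2) = 4 - 2*H)
R = 33 (R = (-14 + (4 - 2*(-5))) + 33 = (-14 + (4 + 10)) + 33 = (-14 + 14) + 33 = 0 + 33 = 33)
U(o) = -5 + 5*o
R*(-114) + U(-12) = 33*(-114) + (-5 + 5*(-12)) = -3762 + (-5 - 60) = -3762 - 65 = -3827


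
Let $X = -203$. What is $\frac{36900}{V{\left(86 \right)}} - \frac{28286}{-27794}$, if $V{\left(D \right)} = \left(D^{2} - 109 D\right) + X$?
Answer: $- \frac{160651139}{10103119} \approx -15.901$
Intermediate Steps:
$V{\left(D \right)} = -203 + D^{2} - 109 D$ ($V{\left(D \right)} = \left(D^{2} - 109 D\right) - 203 = -203 + D^{2} - 109 D$)
$\frac{36900}{V{\left(86 \right)}} - \frac{28286}{-27794} = \frac{36900}{-203 + 86^{2} - 9374} - \frac{28286}{-27794} = \frac{36900}{-203 + 7396 - 9374} - - \frac{14143}{13897} = \frac{36900}{-2181} + \frac{14143}{13897} = 36900 \left(- \frac{1}{2181}\right) + \frac{14143}{13897} = - \frac{12300}{727} + \frac{14143}{13897} = - \frac{160651139}{10103119}$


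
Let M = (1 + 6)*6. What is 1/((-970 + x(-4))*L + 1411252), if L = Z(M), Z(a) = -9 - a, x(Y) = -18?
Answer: 1/1461640 ≈ 6.8416e-7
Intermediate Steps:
M = 42 (M = 7*6 = 42)
L = -51 (L = -9 - 1*42 = -9 - 42 = -51)
1/((-970 + x(-4))*L + 1411252) = 1/((-970 - 18)*(-51) + 1411252) = 1/(-988*(-51) + 1411252) = 1/(50388 + 1411252) = 1/1461640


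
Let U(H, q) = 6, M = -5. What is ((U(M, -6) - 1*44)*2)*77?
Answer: -5852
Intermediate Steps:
((U(M, -6) - 1*44)*2)*77 = ((6 - 1*44)*2)*77 = ((6 - 44)*2)*77 = -38*2*77 = -76*77 = -5852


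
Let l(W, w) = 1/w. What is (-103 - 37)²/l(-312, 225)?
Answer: 4410000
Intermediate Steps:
(-103 - 37)²/l(-312, 225) = (-103 - 37)²/(1/225) = (-140)²/(1/225) = 19600*225 = 4410000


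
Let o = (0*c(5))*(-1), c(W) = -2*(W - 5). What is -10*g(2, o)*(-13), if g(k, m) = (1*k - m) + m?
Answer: 260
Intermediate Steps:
c(W) = 10 - 2*W (c(W) = -2*(-5 + W) = 10 - 2*W)
o = 0 (o = (0*(10 - 2*5))*(-1) = (0*(10 - 10))*(-1) = (0*0)*(-1) = 0*(-1) = 0)
g(k, m) = k (g(k, m) = (k - m) + m = k)
-10*g(2, o)*(-13) = -10*2*(-13) = -20*(-13) = 260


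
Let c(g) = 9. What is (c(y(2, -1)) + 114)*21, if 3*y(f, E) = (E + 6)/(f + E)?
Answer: 2583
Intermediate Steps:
y(f, E) = (6 + E)/(3*(E + f)) (y(f, E) = ((E + 6)/(f + E))/3 = ((6 + E)/(E + f))/3 = (6 + E)/(3*(E + f)))
(c(y(2, -1)) + 114)*21 = (9 + 114)*21 = 123*21 = 2583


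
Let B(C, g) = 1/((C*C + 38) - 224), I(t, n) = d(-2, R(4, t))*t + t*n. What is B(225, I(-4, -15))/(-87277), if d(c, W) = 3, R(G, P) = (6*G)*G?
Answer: -1/4402164603 ≈ -2.2716e-10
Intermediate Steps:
R(G, P) = 6*G**2
I(t, n) = 3*t + n*t (I(t, n) = 3*t + t*n = 3*t + n*t)
B(C, g) = 1/(-186 + C**2) (B(C, g) = 1/((C**2 + 38) - 224) = 1/((38 + C**2) - 224) = 1/(-186 + C**2))
B(225, I(-4, -15))/(-87277) = 1/(-186 + 225**2*(-87277)) = -1/87277/(-186 + 50625) = -1/87277/50439 = (1/50439)*(-1/87277) = -1/4402164603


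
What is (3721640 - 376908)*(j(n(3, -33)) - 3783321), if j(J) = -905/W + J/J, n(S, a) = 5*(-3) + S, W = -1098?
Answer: -6947149603670530/549 ≈ -1.2654e+13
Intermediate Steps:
n(S, a) = -15 + S
j(J) = 2003/1098 (j(J) = -905/(-1098) + J/J = -905*(-1/1098) + 1 = 905/1098 + 1 = 2003/1098)
(3721640 - 376908)*(j(n(3, -33)) - 3783321) = (3721640 - 376908)*(2003/1098 - 3783321) = 3344732*(-4154084455/1098) = -6947149603670530/549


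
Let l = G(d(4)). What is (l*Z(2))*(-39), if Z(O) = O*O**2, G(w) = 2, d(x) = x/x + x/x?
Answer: -624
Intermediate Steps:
d(x) = 2 (d(x) = 1 + 1 = 2)
Z(O) = O**3
l = 2
(l*Z(2))*(-39) = (2*2**3)*(-39) = (2*8)*(-39) = 16*(-39) = -624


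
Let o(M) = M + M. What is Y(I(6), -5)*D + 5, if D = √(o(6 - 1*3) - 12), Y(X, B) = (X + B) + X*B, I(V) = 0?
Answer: 5 - 5*I*√6 ≈ 5.0 - 12.247*I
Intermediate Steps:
Y(X, B) = B + X + B*X (Y(X, B) = (B + X) + B*X = B + X + B*X)
o(M) = 2*M
D = I*√6 (D = √(2*(6 - 1*3) - 12) = √(2*(6 - 3) - 12) = √(2*3 - 12) = √(6 - 12) = √(-6) = I*√6 ≈ 2.4495*I)
Y(I(6), -5)*D + 5 = (-5 + 0 - 5*0)*(I*√6) + 5 = (-5 + 0 + 0)*(I*√6) + 5 = -5*I*√6 + 5 = 5 - 5*I*√6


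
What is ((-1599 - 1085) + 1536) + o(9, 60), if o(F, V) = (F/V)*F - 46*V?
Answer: -78133/20 ≈ -3906.6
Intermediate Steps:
o(F, V) = -46*V + F²/V (o(F, V) = F²/V - 46*V = -46*V + F²/V)
((-1599 - 1085) + 1536) + o(9, 60) = ((-1599 - 1085) + 1536) + (-46*60 + 9²/60) = (-2684 + 1536) + (-2760 + 81*(1/60)) = -1148 + (-2760 + 27/20) = -1148 - 55173/20 = -78133/20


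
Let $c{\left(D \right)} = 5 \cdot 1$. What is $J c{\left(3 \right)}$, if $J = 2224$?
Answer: $11120$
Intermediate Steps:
$c{\left(D \right)} = 5$
$J c{\left(3 \right)} = 2224 \cdot 5 = 11120$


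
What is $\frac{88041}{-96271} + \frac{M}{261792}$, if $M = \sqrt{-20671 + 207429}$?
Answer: $- \frac{88041}{96271} + \frac{\sqrt{186758}}{261792} \approx -0.91286$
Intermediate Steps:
$M = \sqrt{186758} \approx 432.16$
$\frac{88041}{-96271} + \frac{M}{261792} = \frac{88041}{-96271} + \frac{\sqrt{186758}}{261792} = 88041 \left(- \frac{1}{96271}\right) + \sqrt{186758} \cdot \frac{1}{261792} = - \frac{88041}{96271} + \frac{\sqrt{186758}}{261792}$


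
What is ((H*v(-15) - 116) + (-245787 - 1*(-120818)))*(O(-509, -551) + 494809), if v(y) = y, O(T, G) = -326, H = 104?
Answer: -62623799535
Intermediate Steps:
((H*v(-15) - 116) + (-245787 - 1*(-120818)))*(O(-509, -551) + 494809) = ((104*(-15) - 116) + (-245787 - 1*(-120818)))*(-326 + 494809) = ((-1560 - 116) + (-245787 + 120818))*494483 = (-1676 - 124969)*494483 = -126645*494483 = -62623799535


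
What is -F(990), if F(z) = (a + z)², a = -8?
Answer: -964324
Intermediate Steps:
F(z) = (-8 + z)²
-F(990) = -(-8 + 990)² = -1*982² = -1*964324 = -964324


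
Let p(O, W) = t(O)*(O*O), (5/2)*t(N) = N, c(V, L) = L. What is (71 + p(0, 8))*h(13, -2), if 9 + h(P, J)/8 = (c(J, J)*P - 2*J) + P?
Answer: -10224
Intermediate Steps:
t(N) = 2*N/5
p(O, W) = 2*O³/5 (p(O, W) = (2*O/5)*(O*O) = (2*O/5)*O² = 2*O³/5)
h(P, J) = -72 - 16*J + 8*P + 8*J*P (h(P, J) = -72 + 8*((J*P - 2*J) + P) = -72 + 8*((-2*J + J*P) + P) = -72 + 8*(P - 2*J + J*P) = -72 + (-16*J + 8*P + 8*J*P) = -72 - 16*J + 8*P + 8*J*P)
(71 + p(0, 8))*h(13, -2) = (71 + (⅖)*0³)*(-72 - 16*(-2) + 8*13 + 8*(-2)*13) = (71 + (⅖)*0)*(-72 + 32 + 104 - 208) = (71 + 0)*(-144) = 71*(-144) = -10224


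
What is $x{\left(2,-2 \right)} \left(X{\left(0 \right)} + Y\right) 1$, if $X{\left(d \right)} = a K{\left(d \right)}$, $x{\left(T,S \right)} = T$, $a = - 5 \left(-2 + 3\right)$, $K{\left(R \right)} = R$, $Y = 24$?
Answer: $48$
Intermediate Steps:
$a = -5$ ($a = \left(-5\right) 1 = -5$)
$X{\left(d \right)} = - 5 d$
$x{\left(2,-2 \right)} \left(X{\left(0 \right)} + Y\right) 1 = 2 \left(\left(-5\right) 0 + 24\right) 1 = 2 \left(0 + 24\right) 1 = 2 \cdot 24 \cdot 1 = 48 \cdot 1 = 48$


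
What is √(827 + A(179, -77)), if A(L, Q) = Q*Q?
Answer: 2*√1689 ≈ 82.195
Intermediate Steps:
A(L, Q) = Q²
√(827 + A(179, -77)) = √(827 + (-77)²) = √(827 + 5929) = √6756 = 2*√1689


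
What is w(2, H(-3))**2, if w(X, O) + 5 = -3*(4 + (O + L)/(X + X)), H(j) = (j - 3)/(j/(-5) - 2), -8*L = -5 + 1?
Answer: 1329409/3136 ≈ 423.92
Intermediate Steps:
L = 1/2 (L = -(-5 + 1)/8 = -1/8*(-4) = 1/2 ≈ 0.50000)
H(j) = (-3 + j)/(-2 - j/5) (H(j) = (-3 + j)/(j*(-1/5) - 2) = (-3 + j)/(-j/5 - 2) = (-3 + j)/(-2 - j/5))
w(X, O) = -17 - 3*(1/2 + O)/(2*X) (w(X, O) = -5 - 3*(4 + (O + 1/2)/(X + X)) = -5 - 3*(4 + (1/2 + O)/((2*X))) = -5 - 3*(4 + (1/2 + O)*(1/(2*X))) = -5 - 3*(4 + (1/2 + O)/(2*X)) = -5 + (-12 - 3*(1/2 + O)/(2*X)) = -17 - 3*(1/2 + O)/(2*X))
w(2, H(-3))**2 = ((1/4)*(-3 - 68*2 - 30*(3 - 1*(-3))/(10 - 3))/2)**2 = ((1/4)*(1/2)*(-3 - 136 - 30*(3 + 3)/7))**2 = ((1/4)*(1/2)*(-3 - 136 - 30*6/7))**2 = ((1/4)*(1/2)*(-3 - 136 - 6*30/7))**2 = ((1/4)*(1/2)*(-3 - 136 - 180/7))**2 = ((1/4)*(1/2)*(-1153/7))**2 = (-1153/56)**2 = 1329409/3136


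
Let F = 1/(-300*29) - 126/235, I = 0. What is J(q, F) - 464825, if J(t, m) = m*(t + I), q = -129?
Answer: -63346218159/136300 ≈ -4.6476e+5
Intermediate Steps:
F = -219287/408900 (F = -1/300*1/29 - 126*1/235 = -1/8700 - 126/235 = -219287/408900 ≈ -0.53629)
J(t, m) = m*t (J(t, m) = m*(t + 0) = m*t)
J(q, F) - 464825 = -219287/408900*(-129) - 464825 = 9429341/136300 - 464825 = -63346218159/136300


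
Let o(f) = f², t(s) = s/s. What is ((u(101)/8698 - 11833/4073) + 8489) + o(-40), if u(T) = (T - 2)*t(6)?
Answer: 357320018699/35426954 ≈ 10086.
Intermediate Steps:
t(s) = 1
u(T) = -2 + T (u(T) = (T - 2)*1 = (-2 + T)*1 = -2 + T)
((u(101)/8698 - 11833/4073) + 8489) + o(-40) = (((-2 + 101)/8698 - 11833/4073) + 8489) + (-40)² = ((99*(1/8698) - 11833*1/4073) + 8489) + 1600 = ((99/8698 - 11833/4073) + 8489) + 1600 = (-102520207/35426954 + 8489) + 1600 = 300636892299/35426954 + 1600 = 357320018699/35426954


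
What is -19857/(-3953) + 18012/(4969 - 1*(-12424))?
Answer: 416574237/68754529 ≈ 6.0589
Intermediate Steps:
-19857/(-3953) + 18012/(4969 - 1*(-12424)) = -19857*(-1/3953) + 18012/(4969 + 12424) = 19857/3953 + 18012/17393 = 416574237/68754529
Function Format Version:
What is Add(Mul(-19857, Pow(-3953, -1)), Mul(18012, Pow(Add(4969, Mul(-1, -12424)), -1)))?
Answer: Rational(416574237, 68754529) ≈ 6.0589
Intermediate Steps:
Add(Mul(-19857, Pow(-3953, -1)), Mul(18012, Pow(Add(4969, Mul(-1, -12424)), -1))) = Add(Mul(-19857, Rational(-1, 3953)), Mul(18012, Pow(Add(4969, 12424), -1))) = Add(Rational(19857, 3953), Mul(18012, Pow(17393, -1))) = Add(Rational(19857, 3953), Mul(18012, Rational(1, 17393))) = Add(Rational(19857, 3953), Rational(18012, 17393)) = Rational(416574237, 68754529)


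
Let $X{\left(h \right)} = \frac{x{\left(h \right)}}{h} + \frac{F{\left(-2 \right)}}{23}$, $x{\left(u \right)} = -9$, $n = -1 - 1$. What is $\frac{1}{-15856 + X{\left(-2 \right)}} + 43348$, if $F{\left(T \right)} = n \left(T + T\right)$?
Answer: $\frac{31607324198}{729153} \approx 43348.0$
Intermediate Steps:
$n = -2$ ($n = -1 - 1 = -2$)
$F{\left(T \right)} = - 4 T$ ($F{\left(T \right)} = - 2 \left(T + T\right) = - 2 \cdot 2 T = - 4 T$)
$X{\left(h \right)} = \frac{8}{23} - \frac{9}{h}$ ($X{\left(h \right)} = - \frac{9}{h} + \frac{\left(-4\right) \left(-2\right)}{23} = - \frac{9}{h} + 8 \cdot \frac{1}{23} = - \frac{9}{h} + \frac{8}{23} = \frac{8}{23} - \frac{9}{h}$)
$\frac{1}{-15856 + X{\left(-2 \right)}} + 43348 = \frac{1}{-15856 - \left(- \frac{8}{23} + \frac{9}{-2}\right)} + 43348 = \frac{1}{-15856 + \left(\frac{8}{23} - - \frac{9}{2}\right)} + 43348 = \frac{1}{-15856 + \left(\frac{8}{23} + \frac{9}{2}\right)} + 43348 = \frac{1}{-15856 + \frac{223}{46}} + 43348 = \frac{1}{- \frac{729153}{46}} + 43348 = - \frac{46}{729153} + 43348 = \frac{31607324198}{729153}$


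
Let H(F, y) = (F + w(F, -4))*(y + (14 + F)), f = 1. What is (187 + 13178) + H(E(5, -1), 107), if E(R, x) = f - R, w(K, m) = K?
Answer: 12429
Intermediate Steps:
E(R, x) = 1 - R
H(F, y) = 2*F*(14 + F + y) (H(F, y) = (F + F)*(y + (14 + F)) = (2*F)*(14 + F + y) = 2*F*(14 + F + y))
(187 + 13178) + H(E(5, -1), 107) = (187 + 13178) + 2*(1 - 1*5)*(14 + (1 - 1*5) + 107) = 13365 + 2*(1 - 5)*(14 + (1 - 5) + 107) = 13365 + 2*(-4)*(14 - 4 + 107) = 13365 + 2*(-4)*117 = 13365 - 936 = 12429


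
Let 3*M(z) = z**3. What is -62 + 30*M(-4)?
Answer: -702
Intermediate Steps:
M(z) = z**3/3
-62 + 30*M(-4) = -62 + 30*((1/3)*(-4)**3) = -62 + 30*((1/3)*(-64)) = -62 + 30*(-64/3) = -62 - 640 = -702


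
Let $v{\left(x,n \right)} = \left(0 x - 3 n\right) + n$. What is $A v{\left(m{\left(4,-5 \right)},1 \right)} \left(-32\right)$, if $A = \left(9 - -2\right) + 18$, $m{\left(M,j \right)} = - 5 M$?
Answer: $1856$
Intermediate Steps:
$v{\left(x,n \right)} = - 2 n$ ($v{\left(x,n \right)} = \left(0 - 3 n\right) + n = - 3 n + n = - 2 n$)
$A = 29$ ($A = \left(9 + 2\right) + 18 = 11 + 18 = 29$)
$A v{\left(m{\left(4,-5 \right)},1 \right)} \left(-32\right) = 29 \left(\left(-2\right) 1\right) \left(-32\right) = 29 \left(-2\right) \left(-32\right) = \left(-58\right) \left(-32\right) = 1856$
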